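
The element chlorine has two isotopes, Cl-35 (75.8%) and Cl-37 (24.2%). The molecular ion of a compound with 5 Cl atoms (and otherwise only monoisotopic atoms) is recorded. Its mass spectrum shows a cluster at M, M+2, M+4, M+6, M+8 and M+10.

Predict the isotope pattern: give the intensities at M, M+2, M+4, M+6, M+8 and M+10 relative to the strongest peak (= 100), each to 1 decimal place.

Each Cl atom is independently Cl-35 (p = 0.758) or Cl-37 (q = 0.242); the cluster is the binomial expansion (p + q)^5.
P(M) = 0.758^5 = 0.250234
P(M+2) = 5 × 0.758^4 × 0.242^1 = 0.399450
P(M+4) = 10 × 0.758^3 × 0.242^2 = 0.255058
P(M+6) = 10 × 0.758^2 × 0.242^3 = 0.081430
P(M+8) = 5 × 0.758^1 × 0.242^4 = 0.012999
P(M+10) = 0.242^5 = 0.000830
The M+2 peak is largest (0.399450); scaling to 100 gives 62.6 : 100.0 : 63.9 : 20.4 : 3.3 : 0.2.

62.6 : 100.0 : 63.9 : 20.4 : 3.3 : 0.2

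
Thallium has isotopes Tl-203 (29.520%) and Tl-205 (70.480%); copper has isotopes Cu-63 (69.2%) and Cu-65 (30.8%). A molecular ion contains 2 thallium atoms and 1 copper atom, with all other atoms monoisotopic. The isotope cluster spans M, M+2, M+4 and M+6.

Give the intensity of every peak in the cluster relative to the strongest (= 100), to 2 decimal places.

12.78 : 66.71 : 100.00 : 32.42

Thallium pattern (n=2): 0.08714304 : 0.41611392 : 0.49674304
Copper pattern (n=1): 0.6920 : 0.3080
Convolve the two distributions (both contribute in 2-u steps):
  M: 0.08714304×0.6920 = 0.060303
  M+2: 0.08714304×0.3080 + 0.41611392×0.6920 = 0.314791
  M+4: 0.41611392×0.3080 + 0.49674304×0.6920 = 0.471909
  M+6: 0.49674304×0.3080 = 0.152997
Scale to base peak (0.471909) = 100: 12.78 : 66.71 : 100.00 : 32.42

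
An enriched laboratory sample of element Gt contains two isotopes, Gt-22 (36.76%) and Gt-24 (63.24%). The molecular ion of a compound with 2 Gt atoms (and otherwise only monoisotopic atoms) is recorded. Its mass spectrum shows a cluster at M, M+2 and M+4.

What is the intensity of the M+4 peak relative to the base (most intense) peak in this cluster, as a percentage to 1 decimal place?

Binomial terms of (0.3676 + 0.6324)^2: M 0.1351, M+2 0.4649, M+4 0.3999 → M+2 is the base peak.
P(M+2) = C(2,1) × 0.3676^1 × 0.6324^1 = 2 × 0.3676 × 0.6324 = 0.464940 (base)
P(M+4) = C(2,2) × 0.3676^0 × 0.6324^2 = 1 × 1.0000 × 0.39992976 = 0.399930
Relative intensity = 0.399930 / 0.464940 × 100 = 86.0

86.0%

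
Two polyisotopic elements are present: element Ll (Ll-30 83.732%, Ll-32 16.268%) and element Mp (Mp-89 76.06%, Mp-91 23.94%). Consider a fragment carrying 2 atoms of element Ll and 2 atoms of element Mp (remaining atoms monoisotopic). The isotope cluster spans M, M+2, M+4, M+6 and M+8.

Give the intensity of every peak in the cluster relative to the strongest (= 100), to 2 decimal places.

98.22 : 100.00 : 37.47 : 6.12 : 0.37

Element Ll pattern (n=2): 0.70110478 : 0.27243044 : 0.02646478
Element Mp pattern (n=2): 0.57851236 : 0.36417528 : 0.05731236
Convolve the two distributions (both contribute in 2-u steps):
  M: 0.70110478×0.57851236 = 0.405598
  M+2: 0.70110478×0.36417528 + 0.27243044×0.57851236 = 0.412929
  M+4: 0.70110478×0.05731236 + 0.27243044×0.36417528 + 0.02646478×0.57851236 = 0.154705
  M+6: 0.27243044×0.05731236 + 0.02646478×0.36417528 = 0.025251
  M+8: 0.02646478×0.05731236 = 0.001517
Scale to base peak (0.412929) = 100: 98.22 : 100.00 : 37.47 : 6.12 : 0.37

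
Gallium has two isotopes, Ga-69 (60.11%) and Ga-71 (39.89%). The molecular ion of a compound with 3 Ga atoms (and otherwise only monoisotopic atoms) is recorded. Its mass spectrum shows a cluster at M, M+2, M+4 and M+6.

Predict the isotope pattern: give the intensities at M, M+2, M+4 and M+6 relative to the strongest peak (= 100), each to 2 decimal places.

50.23 : 100.00 : 66.36 : 14.68

Each Ga atom is independently Ga-69 (p = 0.6011) or Ga-71 (q = 0.3989); the cluster is the binomial expansion (p + q)^3.
P(M) = 0.6011^3 = 0.217190
P(M+2) = 3 × 0.6011^2 × 0.3989^1 = 0.432393
P(M+4) = 3 × 0.6011^1 × 0.3989^2 = 0.286943
P(M+6) = 0.3989^3 = 0.063473
The M+2 peak is largest (0.432393); scaling to 100 gives 50.23 : 100.00 : 66.36 : 14.68.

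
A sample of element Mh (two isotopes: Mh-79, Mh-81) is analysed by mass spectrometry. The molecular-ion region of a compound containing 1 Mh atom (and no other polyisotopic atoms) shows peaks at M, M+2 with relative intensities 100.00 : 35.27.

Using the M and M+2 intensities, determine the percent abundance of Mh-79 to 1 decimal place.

If p is the fraction of Mh that is Mh-79, then I(M+2)/I(M) = [C(1,1)·p^0·(1−p)] / p^1 = 1·(1−p)/p = 35.27/100.00 = 0.3527
(1−p)/p = 0.3527/1 = 0.3527  ⇒  p = 1/(1 + 0.3527) = 0.7393
Mh-79: 73.9%, Mh-81: 26.1%.

73.9%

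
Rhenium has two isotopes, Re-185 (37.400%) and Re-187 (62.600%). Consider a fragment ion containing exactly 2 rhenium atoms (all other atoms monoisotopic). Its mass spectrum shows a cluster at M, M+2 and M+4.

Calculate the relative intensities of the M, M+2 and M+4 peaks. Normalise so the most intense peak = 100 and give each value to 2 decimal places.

Expanding (0.37400 + 0.62600)^2:
P(M) = 0.37400^2 = 0.139876
P(M+2) = 2 × 0.37400^1 × 0.62600^1 = 0.468248
P(M+4) = 0.62600^2 = 0.391876
The M+2 peak is largest (0.468248); scaling to 100 gives 29.87 : 100.00 : 83.69.

29.87 : 100.00 : 83.69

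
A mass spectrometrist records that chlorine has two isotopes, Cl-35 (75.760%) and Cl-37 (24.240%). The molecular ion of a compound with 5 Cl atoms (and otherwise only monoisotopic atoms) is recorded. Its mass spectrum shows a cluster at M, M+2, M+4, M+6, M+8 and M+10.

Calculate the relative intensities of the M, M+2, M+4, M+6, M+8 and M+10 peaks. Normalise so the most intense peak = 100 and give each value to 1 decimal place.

Each Cl atom is independently Cl-35 (p = 0.75760) or Cl-37 (q = 0.24240); the cluster is the binomial expansion (p + q)^5.
P(M) = 0.75760^5 = 0.249574
P(M+2) = 5 × 0.75760^4 × 0.24240^1 = 0.399266
P(M+4) = 10 × 0.75760^3 × 0.24240^2 = 0.255497
P(M+6) = 10 × 0.75760^2 × 0.24240^3 = 0.081748
P(M+8) = 5 × 0.75760^1 × 0.24240^4 = 0.013078
P(M+10) = 0.24240^5 = 0.000837
The M+2 peak is largest (0.399266); scaling to 100 gives 62.5 : 100.0 : 64.0 : 20.5 : 3.3 : 0.2.

62.5 : 100.0 : 64.0 : 20.5 : 3.3 : 0.2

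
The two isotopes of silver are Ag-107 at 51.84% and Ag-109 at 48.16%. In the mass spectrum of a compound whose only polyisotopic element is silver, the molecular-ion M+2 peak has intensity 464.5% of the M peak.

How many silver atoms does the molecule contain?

For n independent Ag atoms, I(M+2)/I(M) = n · (abundance Ag-109) / (abundance Ag-107) = n · 0.4816/0.5184.
n = 4.645 × 0.5184/0.4816 = 5.00 ≈ 5

5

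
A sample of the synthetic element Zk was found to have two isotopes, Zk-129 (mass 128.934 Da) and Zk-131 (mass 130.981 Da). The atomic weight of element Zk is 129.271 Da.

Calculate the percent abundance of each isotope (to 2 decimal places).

Let x be the fractional abundance of Zk-129; then Zk-131 has abundance 1 − x.
128.934·x + 130.981·(1 − x) = 129.271
(128.934 − 130.981)·x = 129.271 − 130.981
x = -1.710 / -2.047 = 0.83537 → 83.54% Zk-129, 16.46% Zk-131.

Zk-129: 83.54%, Zk-131: 16.46%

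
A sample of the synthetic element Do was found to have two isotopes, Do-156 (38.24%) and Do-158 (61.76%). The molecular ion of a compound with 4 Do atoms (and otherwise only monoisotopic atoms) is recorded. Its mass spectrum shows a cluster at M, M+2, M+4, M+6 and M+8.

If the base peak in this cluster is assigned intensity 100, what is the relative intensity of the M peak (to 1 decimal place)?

(0.3824 + 0.6176)^4 gives M 0.0214, M+2 0.1381, M+4 0.3347, M+6 0.3603, M+8 0.1455; the largest is M+6.
P(M+6) = C(4,3) × 0.3824^1 × 0.6176^3 = 4 × 0.3824 × 0.23557102 = 0.360329 (base)
P(M) = C(4,0) × 0.3824^4 × 0.6176^0 = 1 × 0.02138314 × 1.0000 = 0.021383
Relative intensity = 0.021383 / 0.360329 × 100 = 5.9

5.9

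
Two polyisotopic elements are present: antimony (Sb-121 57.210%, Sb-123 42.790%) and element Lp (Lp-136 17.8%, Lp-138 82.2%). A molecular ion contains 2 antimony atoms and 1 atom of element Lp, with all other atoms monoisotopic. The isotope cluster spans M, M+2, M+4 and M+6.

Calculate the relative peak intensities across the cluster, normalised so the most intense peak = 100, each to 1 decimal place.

Antimony pattern (n=2): 0.32729841 : 0.48960318 : 0.18309841
Element Lp pattern (n=1): 0.1780 : 0.8220
Convolve the two distributions (both contribute in 2-u steps):
  M: 0.32729841×0.1780 = 0.058259
  M+2: 0.32729841×0.8220 + 0.48960318×0.1780 = 0.356189
  M+4: 0.48960318×0.8220 + 0.18309841×0.1780 = 0.435045
  M+6: 0.18309841×0.8220 = 0.150507
Scale to base peak (0.435045) = 100: 13.4 : 81.9 : 100.0 : 34.6

13.4 : 81.9 : 100.0 : 34.6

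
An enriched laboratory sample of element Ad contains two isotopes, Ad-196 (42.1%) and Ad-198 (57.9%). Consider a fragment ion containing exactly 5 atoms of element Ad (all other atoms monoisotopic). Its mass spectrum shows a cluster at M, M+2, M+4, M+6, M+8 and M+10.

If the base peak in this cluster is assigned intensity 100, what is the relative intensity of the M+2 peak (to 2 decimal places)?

Binomial terms of (0.421 + 0.579)^5: M 0.0132, M+2 0.0909, M+4 0.2502, M+6 0.3440, M+8 0.2366, M+10 0.0651 → M+6 is the base peak.
P(M+6) = C(5,3) × 0.421^2 × 0.579^3 = 10 × 0.177241 × 0.19410454 = 0.344033 (base)
P(M+2) = C(5,1) × 0.421^4 × 0.579^1 = 5 × 0.03141437 × 0.5790 = 0.090945
Relative intensity = 0.090945 / 0.344033 × 100 = 26.43

26.43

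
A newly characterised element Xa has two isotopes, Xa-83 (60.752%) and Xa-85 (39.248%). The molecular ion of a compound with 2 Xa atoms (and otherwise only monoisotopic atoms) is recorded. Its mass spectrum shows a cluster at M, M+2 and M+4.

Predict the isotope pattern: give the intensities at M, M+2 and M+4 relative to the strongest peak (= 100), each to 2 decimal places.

77.40 : 100.00 : 32.30

Each Xa atom is independently Xa-83 (p = 0.60752) or Xa-85 (q = 0.39248); the cluster is the binomial expansion (p + q)^2.
P(M) = 0.60752^2 = 0.369081
P(M+2) = 2 × 0.60752^1 × 0.39248^1 = 0.476879
P(M+4) = 0.39248^2 = 0.154041
The M+2 peak is largest (0.476879); scaling to 100 gives 77.40 : 100.00 : 32.30.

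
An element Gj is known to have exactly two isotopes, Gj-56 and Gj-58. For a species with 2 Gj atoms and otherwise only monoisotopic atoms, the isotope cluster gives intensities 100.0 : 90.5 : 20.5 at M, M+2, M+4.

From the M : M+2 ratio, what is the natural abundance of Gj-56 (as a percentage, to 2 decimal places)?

68.85%

Let p = fractional abundance of Gj-56. I(M+2)/I(M) = [C(2,1)·p^1·(1−p)] / p^2 = 2·(1−p)/p = 90.5/100.0 = 0.9050
(1−p)/p = 0.9050/2 = 0.4525  ⇒  p = 1/(1 + 0.4525) = 0.6885
Gj-56: 68.85%, Gj-58: 31.15%.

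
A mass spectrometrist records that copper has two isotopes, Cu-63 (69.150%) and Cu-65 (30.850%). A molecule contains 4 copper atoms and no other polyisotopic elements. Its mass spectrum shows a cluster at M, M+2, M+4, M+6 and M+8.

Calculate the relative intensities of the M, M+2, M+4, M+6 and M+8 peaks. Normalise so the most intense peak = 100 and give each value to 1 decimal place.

56.0 : 100.0 : 66.9 : 19.9 : 2.2

Each Cu atom is independently Cu-63 (p = 0.69150) or Cu-65 (q = 0.30850); the cluster is the binomial expansion (p + q)^4.
P(M) = 0.69150^4 = 0.228649
P(M+2) = 4 × 0.69150^3 × 0.30850^1 = 0.408030
P(M+4) = 6 × 0.69150^2 × 0.30850^2 = 0.273052
P(M+6) = 4 × 0.69150^1 × 0.30850^3 = 0.081212
P(M+8) = 0.30850^4 = 0.009058
The M+2 peak is largest (0.408030); scaling to 100 gives 56.0 : 100.0 : 66.9 : 19.9 : 2.2.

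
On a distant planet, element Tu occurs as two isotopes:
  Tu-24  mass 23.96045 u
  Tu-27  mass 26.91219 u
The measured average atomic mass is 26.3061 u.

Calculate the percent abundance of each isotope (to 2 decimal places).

Tu-24: 20.53%, Tu-27: 79.47%

Let x be the fractional abundance of Tu-24; then Tu-27 has abundance 1 − x.
23.96045·x + 26.91219·(1 − x) = 26.3061
(23.96045 − 26.91219)·x = 26.3061 − 26.91219
x = -0.60609 / -2.95174 = 0.20533 → 20.53% Tu-24, 79.47% Tu-27.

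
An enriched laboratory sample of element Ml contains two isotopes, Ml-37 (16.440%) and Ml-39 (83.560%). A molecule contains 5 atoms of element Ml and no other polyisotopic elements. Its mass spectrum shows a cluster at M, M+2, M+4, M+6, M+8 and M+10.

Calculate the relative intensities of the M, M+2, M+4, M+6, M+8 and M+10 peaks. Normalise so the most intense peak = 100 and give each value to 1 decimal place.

0.0 : 0.7 : 7.6 : 38.7 : 98.4 : 100.0

Expanding (0.16440 + 0.83560)^5:
P(M) = 0.16440^5 = 0.000120
P(M+2) = 5 × 0.16440^4 × 0.83560^1 = 0.003052
P(M+4) = 10 × 0.16440^3 × 0.83560^2 = 0.031024
P(M+6) = 10 × 0.16440^2 × 0.83560^3 = 0.157688
P(M+8) = 5 × 0.16440^1 × 0.83560^4 = 0.400743
P(M+10) = 0.83560^5 = 0.407373
The M+10 peak is largest (0.407373); scaling to 100 gives 0.0 : 0.7 : 7.6 : 38.7 : 98.4 : 100.0.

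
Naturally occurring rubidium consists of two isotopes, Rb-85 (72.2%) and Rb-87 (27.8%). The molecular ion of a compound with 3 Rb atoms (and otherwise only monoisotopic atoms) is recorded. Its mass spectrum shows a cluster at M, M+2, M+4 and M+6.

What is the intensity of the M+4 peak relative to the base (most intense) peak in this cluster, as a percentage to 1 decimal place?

(0.722 + 0.278)^3 gives M 0.3764, M+2 0.4348, M+4 0.1674, M+6 0.0215; the largest is M+2.
P(M+2) = C(3,1) × 0.722^2 × 0.278^1 = 3 × 0.521284 × 0.2780 = 0.434751 (base)
P(M+4) = C(3,2) × 0.722^1 × 0.278^2 = 3 × 0.7220 × 0.077284 = 0.167397
Relative intensity = 0.167397 / 0.434751 × 100 = 38.5

38.5%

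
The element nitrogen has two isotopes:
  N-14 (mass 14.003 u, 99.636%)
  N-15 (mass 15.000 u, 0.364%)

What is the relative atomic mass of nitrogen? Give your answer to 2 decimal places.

14.01 u

Weight each isotope mass by its fractional abundance: 0.99636 × 14.003 + 0.00364 × 15.000
= 13.9520 + 0.0546 = 14.0066 u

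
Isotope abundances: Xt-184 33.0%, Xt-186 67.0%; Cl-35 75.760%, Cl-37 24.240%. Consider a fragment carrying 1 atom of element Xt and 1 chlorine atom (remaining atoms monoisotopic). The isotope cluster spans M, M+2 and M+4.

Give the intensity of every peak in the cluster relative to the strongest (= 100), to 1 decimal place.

Element Xt pattern (n=1): 0.3300 : 0.6700
Chlorine pattern (n=1): 0.7576 : 0.2424
Convolve the two distributions (both contribute in 2-u steps):
  M: 0.3300×0.7576 = 0.250008
  M+2: 0.3300×0.2424 + 0.6700×0.7576 = 0.587584
  M+4: 0.6700×0.2424 = 0.162408
Scale to base peak (0.587584) = 100: 42.5 : 100.0 : 27.6

42.5 : 100.0 : 27.6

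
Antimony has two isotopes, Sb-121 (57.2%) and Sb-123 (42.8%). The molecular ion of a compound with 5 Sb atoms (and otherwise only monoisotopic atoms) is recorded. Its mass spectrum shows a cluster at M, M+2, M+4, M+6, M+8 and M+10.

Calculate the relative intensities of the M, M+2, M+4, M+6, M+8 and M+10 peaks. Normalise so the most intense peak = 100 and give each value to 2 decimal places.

17.86 : 66.82 : 100.00 : 74.83 : 27.99 : 4.19

The 5 Sb atoms are independent, so intensities follow the terms of (0.572 + 0.428)^5.
P(M) = 0.572^5 = 0.061232
P(M+2) = 5 × 0.572^4 × 0.428^1 = 0.229086
P(M+4) = 10 × 0.572^3 × 0.428^2 = 0.342827
P(M+6) = 10 × 0.572^2 × 0.428^3 = 0.256521
P(M+8) = 5 × 0.572^1 × 0.428^4 = 0.095971
P(M+10) = 0.428^5 = 0.014362
The M+4 peak is largest (0.342827); scaling to 100 gives 17.86 : 66.82 : 100.00 : 74.83 : 27.99 : 4.19.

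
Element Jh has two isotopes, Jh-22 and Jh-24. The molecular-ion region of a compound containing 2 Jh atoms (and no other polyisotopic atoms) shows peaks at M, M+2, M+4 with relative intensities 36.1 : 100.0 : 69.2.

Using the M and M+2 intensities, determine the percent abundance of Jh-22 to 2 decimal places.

41.93%

Write p for the Jh-22 fraction. I(M+2)/I(M) = [C(2,1)·p^1·(1−p)] / p^2 = 2·(1−p)/p = 100.0/36.1 = 2.7701
(1−p)/p = 2.7701/2 = 1.3850  ⇒  p = 1/(1 + 1.3850) = 0.4193
Jh-22: 41.93%, Jh-24: 58.07%.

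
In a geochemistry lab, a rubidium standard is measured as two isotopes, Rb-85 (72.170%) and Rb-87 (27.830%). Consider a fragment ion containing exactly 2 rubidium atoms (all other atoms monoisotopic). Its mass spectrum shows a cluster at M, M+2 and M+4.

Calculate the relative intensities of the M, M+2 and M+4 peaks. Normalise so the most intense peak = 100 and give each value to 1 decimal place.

Each Rb atom is independently Rb-85 (p = 0.72170) or Rb-87 (q = 0.27830); the cluster is the binomial expansion (p + q)^2.
P(M) = 0.72170^2 = 0.520851
P(M+2) = 2 × 0.72170^1 × 0.27830^1 = 0.401698
P(M+4) = 0.27830^2 = 0.077451
The M peak is largest (0.520851); scaling to 100 gives 100.0 : 77.1 : 14.9.

100.0 : 77.1 : 14.9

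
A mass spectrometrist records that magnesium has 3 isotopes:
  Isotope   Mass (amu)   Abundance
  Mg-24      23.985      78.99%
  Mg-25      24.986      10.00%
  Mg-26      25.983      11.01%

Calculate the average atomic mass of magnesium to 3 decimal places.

24.305 amu

Average mass = Σ (abundance × isotope mass) = 0.7899 × 23.985 + 0.1000 × 24.986 + 0.1101 × 25.983
= 18.9458 + 2.4986 + 2.8607 = 24.3051 amu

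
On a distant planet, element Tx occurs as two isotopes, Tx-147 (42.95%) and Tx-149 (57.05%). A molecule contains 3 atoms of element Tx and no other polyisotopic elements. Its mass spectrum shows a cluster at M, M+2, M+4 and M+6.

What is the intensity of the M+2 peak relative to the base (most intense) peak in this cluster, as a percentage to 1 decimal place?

(0.4295 + 0.5705)^3 gives M 0.0792, M+2 0.3157, M+4 0.4194, M+6 0.1857; the largest is M+4.
P(M+4) = C(3,2) × 0.4295^1 × 0.5705^2 = 3 × 0.4295 × 0.32547025 = 0.419368 (base)
P(M+2) = C(3,1) × 0.4295^2 × 0.5705^1 = 3 × 0.18447025 × 0.5705 = 0.315721
Relative intensity = 0.315721 / 0.419368 × 100 = 75.3

75.3%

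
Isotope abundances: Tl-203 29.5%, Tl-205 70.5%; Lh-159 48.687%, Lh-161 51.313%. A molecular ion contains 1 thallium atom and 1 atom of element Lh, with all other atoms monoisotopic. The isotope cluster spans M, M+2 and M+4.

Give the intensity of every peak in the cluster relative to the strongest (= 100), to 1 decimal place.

Thallium pattern (n=1): 0.2950 : 0.7050
Element Lh pattern (n=1): 0.48687 : 0.51313
Convolve the two distributions (both contribute in 2-u steps):
  M: 0.2950×0.48687 = 0.143627
  M+2: 0.2950×0.51313 + 0.7050×0.48687 = 0.494617
  M+4: 0.7050×0.51313 = 0.361757
Scale to base peak (0.494617) = 100: 29.0 : 100.0 : 73.1

29.0 : 100.0 : 73.1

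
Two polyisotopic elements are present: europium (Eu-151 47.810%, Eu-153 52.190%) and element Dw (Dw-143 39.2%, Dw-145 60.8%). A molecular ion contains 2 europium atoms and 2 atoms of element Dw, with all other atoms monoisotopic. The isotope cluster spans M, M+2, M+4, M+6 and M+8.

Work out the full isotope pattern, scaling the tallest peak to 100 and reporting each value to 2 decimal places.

9.64 : 50.97 : 100.00 : 86.29 : 27.64

Europium pattern (n=2): 0.22857961 : 0.49904078 : 0.27237961
Element Dw pattern (n=2): 0.153664 : 0.476672 : 0.369664
Convolve the two distributions (both contribute in 2-u steps):
  M: 0.22857961×0.153664 = 0.035124
  M+2: 0.22857961×0.476672 + 0.49904078×0.153664 = 0.185642
  M+4: 0.22857961×0.369664 + 0.49904078×0.476672 + 0.27237961×0.153664 = 0.364231
  M+6: 0.49904078×0.369664 + 0.27237961×0.476672 = 0.314313
  M+8: 0.27237961×0.369664 = 0.100689
Scale to base peak (0.364231) = 100: 9.64 : 50.97 : 100.00 : 86.29 : 27.64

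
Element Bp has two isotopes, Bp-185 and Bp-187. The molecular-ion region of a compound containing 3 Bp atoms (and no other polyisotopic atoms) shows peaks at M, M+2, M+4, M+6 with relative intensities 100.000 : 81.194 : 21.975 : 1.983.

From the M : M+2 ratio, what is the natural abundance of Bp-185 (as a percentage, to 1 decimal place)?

78.7%

Let p = fractional abundance of Bp-185. I(M+2)/I(M) = [C(3,1)·p^2·(1−p)] / p^3 = 3·(1−p)/p = 81.194/100.000 = 0.8119
(1−p)/p = 0.8119/3 = 0.2706  ⇒  p = 1/(1 + 0.2706) = 0.7870
Bp-185: 78.7%, Bp-187: 21.3%.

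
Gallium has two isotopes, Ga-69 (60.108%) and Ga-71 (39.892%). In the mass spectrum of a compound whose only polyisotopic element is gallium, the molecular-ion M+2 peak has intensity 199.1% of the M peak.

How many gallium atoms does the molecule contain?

3

With n Ga atoms, P(M+2)/P(M) = C(n,1)·p^(n−1)q / p^n = n·q/p = n · 0.39892/0.60108.
n = 1.991 × 0.60108/0.39892 = 3.00 ≈ 3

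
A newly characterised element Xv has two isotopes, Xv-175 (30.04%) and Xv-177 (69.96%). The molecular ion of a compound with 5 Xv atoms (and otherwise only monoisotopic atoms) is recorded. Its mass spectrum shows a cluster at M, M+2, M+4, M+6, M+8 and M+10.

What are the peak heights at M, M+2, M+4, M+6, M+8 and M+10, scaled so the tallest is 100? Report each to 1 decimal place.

Each Xv atom is independently Xv-175 (p = 0.3004) or Xv-177 (q = 0.6996); the cluster is the binomial expansion (p + q)^5.
P(M) = 0.3004^5 = 0.002446
P(M+2) = 5 × 0.3004^4 × 0.6996^1 = 0.028485
P(M+4) = 10 × 0.3004^3 × 0.6996^2 = 0.132678
P(M+6) = 10 × 0.3004^2 × 0.6996^3 = 0.308993
P(M+8) = 5 × 0.3004^1 × 0.6996^4 = 0.359807
P(M+10) = 0.6996^5 = 0.167590
The M+8 peak is largest (0.359807); scaling to 100 gives 0.7 : 7.9 : 36.9 : 85.9 : 100.0 : 46.6.

0.7 : 7.9 : 36.9 : 85.9 : 100.0 : 46.6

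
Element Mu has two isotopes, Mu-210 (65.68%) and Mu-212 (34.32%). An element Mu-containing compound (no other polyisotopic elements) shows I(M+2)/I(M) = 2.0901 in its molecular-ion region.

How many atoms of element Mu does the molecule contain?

4

The M+2/M ratio from n Mu atoms is n · q/p = n · 0.3432/0.6568.
n = 2.0901 × 0.6568/0.3432 = 4.00 ≈ 4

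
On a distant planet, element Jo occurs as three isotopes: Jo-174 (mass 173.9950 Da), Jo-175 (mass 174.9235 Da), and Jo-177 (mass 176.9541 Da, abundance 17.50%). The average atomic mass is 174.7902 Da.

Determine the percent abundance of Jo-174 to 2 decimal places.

The remaining 82.50% is split between Jo-174 (fraction x) and Jo-175 (fraction 0.8250 − x).
Substituting: 173.9950x + 174.9235(0.8250 − x) = 143.8232325
(173.9950 − 174.9235)x = -0.488655  ⇒  x = 0.52628, y = 0.29872
Jo-174: 52.63%, Jo-175: 29.87%.

52.63%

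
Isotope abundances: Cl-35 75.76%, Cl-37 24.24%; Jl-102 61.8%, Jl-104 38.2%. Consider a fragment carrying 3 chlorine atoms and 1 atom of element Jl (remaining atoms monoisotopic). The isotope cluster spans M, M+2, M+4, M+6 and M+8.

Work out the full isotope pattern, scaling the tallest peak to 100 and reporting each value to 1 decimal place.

63.4 : 100.0 : 57.1 : 14.1 : 1.3

Chlorine pattern (n=3): 0.4348304 : 0.41738208 : 0.13354464 : 0.01424288
Element Jl pattern (n=1): 0.6180 : 0.3820
Convolve the two distributions (both contribute in 2-u steps):
  M: 0.4348304×0.6180 = 0.268725
  M+2: 0.4348304×0.3820 + 0.41738208×0.6180 = 0.424047
  M+4: 0.41738208×0.3820 + 0.13354464×0.6180 = 0.241971
  M+6: 0.13354464×0.3820 + 0.01424288×0.6180 = 0.059816
  M+8: 0.01424288×0.3820 = 0.005441
Scale to base peak (0.424047) = 100: 63.4 : 100.0 : 57.1 : 14.1 : 1.3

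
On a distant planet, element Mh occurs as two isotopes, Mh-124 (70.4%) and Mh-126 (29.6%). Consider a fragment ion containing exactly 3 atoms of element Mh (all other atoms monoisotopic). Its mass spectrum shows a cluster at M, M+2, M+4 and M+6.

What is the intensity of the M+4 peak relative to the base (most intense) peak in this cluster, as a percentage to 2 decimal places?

42.05%

Term probabilities: M 0.3489, M+2 0.4401, M+4 0.1850, M+6 0.0259. Base peak = M+2.
P(M+2) = C(3,1) × 0.704^2 × 0.296^1 = 3 × 0.495616 × 0.2960 = 0.440107 (base)
P(M+4) = C(3,2) × 0.704^1 × 0.296^2 = 3 × 0.7040 × 0.087616 = 0.185045
Relative intensity = 0.185045 / 0.440107 × 100 = 42.05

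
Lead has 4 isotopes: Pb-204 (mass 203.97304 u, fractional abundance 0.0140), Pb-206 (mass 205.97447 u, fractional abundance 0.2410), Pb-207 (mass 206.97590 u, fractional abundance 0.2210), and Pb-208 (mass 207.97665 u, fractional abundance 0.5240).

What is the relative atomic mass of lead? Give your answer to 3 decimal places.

207.217 u

Weight each isotope mass by its fractional abundance: 0.0140 × 203.97304 + 0.2410 × 205.97447 + 0.2210 × 206.97590 + 0.5240 × 207.97665
= 2.855623 + 49.639847 + 45.741674 + 108.979765 = 207.216909 u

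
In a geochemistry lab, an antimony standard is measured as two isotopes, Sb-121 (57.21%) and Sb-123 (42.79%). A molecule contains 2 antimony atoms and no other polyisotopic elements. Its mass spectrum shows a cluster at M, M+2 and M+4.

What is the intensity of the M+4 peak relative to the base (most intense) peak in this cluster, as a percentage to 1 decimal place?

Binomial terms of (0.5721 + 0.4279)^2: M 0.3273, M+2 0.4896, M+4 0.1831 → M+2 is the base peak.
P(M+2) = C(2,1) × 0.5721^1 × 0.4279^1 = 2 × 0.5721 × 0.4279 = 0.489603 (base)
P(M+4) = C(2,2) × 0.5721^0 × 0.4279^2 = 1 × 1.0000 × 0.18309841 = 0.183098
Relative intensity = 0.183098 / 0.489603 × 100 = 37.4

37.4%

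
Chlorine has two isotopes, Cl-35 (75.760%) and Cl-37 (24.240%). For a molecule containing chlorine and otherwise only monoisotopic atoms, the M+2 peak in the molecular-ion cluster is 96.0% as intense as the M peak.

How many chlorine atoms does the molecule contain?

3

The M+2/M ratio from n Cl atoms is n · q/p = n · 0.24240/0.75760.
n = 0.960 × 0.75760/0.24240 = 3.00 ≈ 3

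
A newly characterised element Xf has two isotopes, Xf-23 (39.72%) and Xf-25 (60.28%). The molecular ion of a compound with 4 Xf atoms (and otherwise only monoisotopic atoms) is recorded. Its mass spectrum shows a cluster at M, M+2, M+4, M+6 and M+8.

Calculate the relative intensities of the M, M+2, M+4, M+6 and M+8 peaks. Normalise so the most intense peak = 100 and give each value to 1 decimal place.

7.2 : 43.4 : 98.8 : 100.0 : 37.9

Each Xf atom is independently Xf-23 (p = 0.3972) or Xf-25 (q = 0.6028); the cluster is the binomial expansion (p + q)^4.
P(M) = 0.3972^4 = 0.024891
P(M+2) = 4 × 0.3972^3 × 0.6028^1 = 0.151099
P(M+4) = 6 × 0.3972^2 × 0.6028^2 = 0.343967
P(M+6) = 4 × 0.3972^1 × 0.6028^3 = 0.348008
P(M+8) = 0.6028^4 = 0.132036
The M+6 peak is largest (0.348008); scaling to 100 gives 7.2 : 43.4 : 98.8 : 100.0 : 37.9.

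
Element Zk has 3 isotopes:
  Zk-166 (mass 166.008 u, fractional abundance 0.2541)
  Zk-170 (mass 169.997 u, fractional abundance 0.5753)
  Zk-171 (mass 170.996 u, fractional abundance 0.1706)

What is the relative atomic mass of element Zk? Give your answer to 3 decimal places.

Weight each isotope mass by its fractional abundance: 0.2541 × 166.008 + 0.5753 × 169.997 + 0.1706 × 170.996
= 42.1826 + 97.7993 + 29.1719 = 169.1538 u

169.154 u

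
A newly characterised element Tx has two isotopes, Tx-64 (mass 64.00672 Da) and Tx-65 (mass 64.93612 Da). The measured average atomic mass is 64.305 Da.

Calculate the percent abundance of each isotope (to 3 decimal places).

Tx-64: 67.906%, Tx-65: 32.094%

With x = fraction of Tx-64 (so Tx-65 is 1 − x):
64.00672·x + 64.93612·(1 − x) = 64.305
(64.00672 − 64.93612)·x = 64.305 − 64.93612
x = -0.63112 / -0.92940 = 0.67906 → 67.906% Tx-64, 32.094% Tx-65.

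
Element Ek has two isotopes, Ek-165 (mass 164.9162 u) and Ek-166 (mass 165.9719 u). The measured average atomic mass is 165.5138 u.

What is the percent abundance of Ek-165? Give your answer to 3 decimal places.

Writing the weighted mean with unknown fraction x of Ek-165:
164.9162·x + 165.9719·(1 − x) = 165.5138
(164.9162 − 165.9719)·x = 165.5138 − 165.9719
x = -0.4581 / -1.0557 = 0.43393 → 43.393% Ek-165, 56.607% Ek-166.

43.393%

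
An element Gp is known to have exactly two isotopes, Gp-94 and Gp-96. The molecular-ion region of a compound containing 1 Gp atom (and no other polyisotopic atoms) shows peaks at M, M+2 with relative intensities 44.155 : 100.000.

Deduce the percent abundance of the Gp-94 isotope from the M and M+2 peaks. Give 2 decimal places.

Write p for the Gp-94 fraction. I(M+2)/I(M) = [C(1,1)·p^0·(1−p)] / p^1 = 1·(1−p)/p = 100.000/44.155 = 2.2647
(1−p)/p = 2.2647/1 = 2.2647  ⇒  p = 1/(1 + 2.2647) = 0.3063
Gp-94: 30.63%, Gp-96: 69.37%.

30.63%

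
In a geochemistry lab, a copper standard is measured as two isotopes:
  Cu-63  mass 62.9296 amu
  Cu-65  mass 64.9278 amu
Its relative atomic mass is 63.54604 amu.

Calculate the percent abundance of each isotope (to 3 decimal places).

With x = fraction of Cu-63 (so Cu-65 is 1 − x):
62.9296·x + 64.9278·(1 − x) = 63.54604
(62.9296 − 64.9278)·x = 63.54604 − 64.9278
x = -1.38176 / -1.9982 = 0.69150 → 69.150% Cu-63, 30.850% Cu-65.

Cu-63: 69.150%, Cu-65: 30.850%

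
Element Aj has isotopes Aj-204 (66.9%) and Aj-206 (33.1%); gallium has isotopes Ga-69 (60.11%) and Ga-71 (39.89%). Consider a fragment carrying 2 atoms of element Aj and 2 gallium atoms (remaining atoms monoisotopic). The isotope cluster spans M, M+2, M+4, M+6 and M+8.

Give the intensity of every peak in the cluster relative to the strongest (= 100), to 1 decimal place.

43.2 : 100.0 : 86.3 : 32.8 : 4.7

Element Aj pattern (n=2): 0.447561 : 0.442878 : 0.109561
Gallium pattern (n=2): 0.36132121 : 0.47955758 : 0.15912121
Convolve the two distributions (both contribute in 2-u steps):
  M: 0.447561×0.36132121 = 0.161713
  M+2: 0.447561×0.47955758 + 0.442878×0.36132121 = 0.374652
  M+4: 0.447561×0.15912121 + 0.442878×0.47955758 + 0.109561×0.36132121 = 0.323189
  M+6: 0.442878×0.15912121 + 0.109561×0.47955758 = 0.123012
  M+8: 0.109561×0.15912121 = 0.017433
Scale to base peak (0.374652) = 100: 43.2 : 100.0 : 86.3 : 32.8 : 4.7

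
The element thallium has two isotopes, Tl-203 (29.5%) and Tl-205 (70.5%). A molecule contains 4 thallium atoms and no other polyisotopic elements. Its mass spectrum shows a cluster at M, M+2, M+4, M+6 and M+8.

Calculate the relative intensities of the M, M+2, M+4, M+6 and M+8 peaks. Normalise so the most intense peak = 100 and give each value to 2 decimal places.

Each Tl atom is independently Tl-203 (p = 0.295) or Tl-205 (q = 0.705); the cluster is the binomial expansion (p + q)^4.
P(M) = 0.295^4 = 0.007573
P(M+2) = 4 × 0.295^3 × 0.705^1 = 0.072396
P(M+4) = 6 × 0.295^2 × 0.705^2 = 0.259522
P(M+6) = 4 × 0.295^1 × 0.705^3 = 0.413475
P(M+8) = 0.705^4 = 0.247034
The M+6 peak is largest (0.413475); scaling to 100 gives 1.83 : 17.51 : 62.77 : 100.00 : 59.75.

1.83 : 17.51 : 62.77 : 100.00 : 59.75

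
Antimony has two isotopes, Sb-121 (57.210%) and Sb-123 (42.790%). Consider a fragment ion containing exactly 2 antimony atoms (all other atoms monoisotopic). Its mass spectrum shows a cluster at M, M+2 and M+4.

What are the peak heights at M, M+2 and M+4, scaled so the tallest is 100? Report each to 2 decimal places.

Each Sb atom is independently Sb-121 (p = 0.57210) or Sb-123 (q = 0.42790); the cluster is the binomial expansion (p + q)^2.
P(M) = 0.57210^2 = 0.327298
P(M+2) = 2 × 0.57210^1 × 0.42790^1 = 0.489603
P(M+4) = 0.42790^2 = 0.183098
The M+2 peak is largest (0.489603); scaling to 100 gives 66.85 : 100.00 : 37.40.

66.85 : 100.00 : 37.40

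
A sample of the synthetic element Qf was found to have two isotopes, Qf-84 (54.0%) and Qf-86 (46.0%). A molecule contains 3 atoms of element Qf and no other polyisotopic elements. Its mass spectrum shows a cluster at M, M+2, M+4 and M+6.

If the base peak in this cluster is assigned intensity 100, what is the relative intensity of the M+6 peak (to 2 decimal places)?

Binomial terms of (0.540 + 0.460)^3: M 0.1575, M+2 0.4024, M+4 0.3428, M+6 0.0973 → M+2 is the base peak.
P(M+2) = C(3,1) × 0.540^2 × 0.460^1 = 3 × 0.2916 × 0.4600 = 0.402408 (base)
P(M+6) = C(3,3) × 0.540^0 × 0.460^3 = 1 × 1.0000 × 0.097336 = 0.097336
Relative intensity = 0.097336 / 0.402408 × 100 = 24.19

24.19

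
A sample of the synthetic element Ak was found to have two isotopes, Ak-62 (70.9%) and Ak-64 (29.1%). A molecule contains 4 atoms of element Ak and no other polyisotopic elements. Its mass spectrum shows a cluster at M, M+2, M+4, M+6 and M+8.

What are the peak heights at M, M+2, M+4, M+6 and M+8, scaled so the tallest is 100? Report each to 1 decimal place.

Each Ak atom is independently Ak-62 (p = 0.709) or Ak-64 (q = 0.291); the cluster is the binomial expansion (p + q)^4.
P(M) = 0.709^4 = 0.252688
P(M+2) = 4 × 0.709^3 × 0.291^1 = 0.414851
P(M+4) = 6 × 0.709^2 × 0.291^2 = 0.255405
P(M+6) = 4 × 0.709^1 × 0.291^3 = 0.069885
P(M+8) = 0.291^4 = 0.007171
The M+2 peak is largest (0.414851); scaling to 100 gives 60.9 : 100.0 : 61.6 : 16.8 : 1.7.

60.9 : 100.0 : 61.6 : 16.8 : 1.7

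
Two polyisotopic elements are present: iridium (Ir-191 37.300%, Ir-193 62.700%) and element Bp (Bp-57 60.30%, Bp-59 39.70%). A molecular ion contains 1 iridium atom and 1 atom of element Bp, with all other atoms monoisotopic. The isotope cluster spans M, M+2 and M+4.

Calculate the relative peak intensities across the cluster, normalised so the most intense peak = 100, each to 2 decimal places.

Iridium pattern (n=1): 0.3730 : 0.6270
Element Bp pattern (n=1): 0.6030 : 0.3970
Convolve the two distributions (both contribute in 2-u steps):
  M: 0.3730×0.6030 = 0.224919
  M+2: 0.3730×0.3970 + 0.6270×0.6030 = 0.526162
  M+4: 0.6270×0.3970 = 0.248919
Scale to base peak (0.526162) = 100: 42.75 : 100.00 : 47.31

42.75 : 100.00 : 47.31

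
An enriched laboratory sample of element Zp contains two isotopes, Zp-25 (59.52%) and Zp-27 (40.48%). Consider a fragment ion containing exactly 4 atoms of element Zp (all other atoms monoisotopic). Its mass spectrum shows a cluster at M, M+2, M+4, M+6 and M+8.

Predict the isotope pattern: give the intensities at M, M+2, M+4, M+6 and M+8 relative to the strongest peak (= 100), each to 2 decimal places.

Expanding (0.5952 + 0.4048)^4:
P(M) = 0.5952^4 = 0.125502
P(M+2) = 4 × 0.5952^3 × 0.4048^1 = 0.341420
P(M+4) = 6 × 0.5952^2 × 0.4048^2 = 0.348304
P(M+6) = 4 × 0.5952^1 × 0.4048^3 = 0.157923
P(M+8) = 0.4048^4 = 0.026851
The M+4 peak is largest (0.348304); scaling to 100 gives 36.03 : 98.02 : 100.00 : 45.34 : 7.71.

36.03 : 98.02 : 100.00 : 45.34 : 7.71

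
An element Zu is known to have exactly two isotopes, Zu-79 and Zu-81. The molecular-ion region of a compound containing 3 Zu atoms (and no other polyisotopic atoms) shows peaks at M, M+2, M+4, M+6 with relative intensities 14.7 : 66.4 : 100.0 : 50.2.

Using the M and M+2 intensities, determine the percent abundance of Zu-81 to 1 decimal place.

Write p for the Zu-79 fraction. I(M+2)/I(M) = [C(3,1)·p^2·(1−p)] / p^3 = 3·(1−p)/p = 66.4/14.7 = 4.5170
(1−p)/p = 4.5170/3 = 1.5057  ⇒  p = 1/(1 + 1.5057) = 0.3991
Zu-79: 39.9%, Zu-81: 60.1%.

60.1%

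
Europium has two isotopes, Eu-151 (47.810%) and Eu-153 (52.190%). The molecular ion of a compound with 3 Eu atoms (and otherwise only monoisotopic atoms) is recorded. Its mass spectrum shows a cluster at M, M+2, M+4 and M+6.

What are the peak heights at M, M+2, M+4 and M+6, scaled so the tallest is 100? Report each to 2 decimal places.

Each Eu atom is independently Eu-151 (p = 0.47810) or Eu-153 (q = 0.52190); the cluster is the binomial expansion (p + q)^3.
P(M) = 0.47810^3 = 0.109284
P(M+2) = 3 × 0.47810^2 × 0.52190^1 = 0.357887
P(M+4) = 3 × 0.47810^1 × 0.52190^2 = 0.390674
P(M+6) = 0.52190^3 = 0.142155
The M+4 peak is largest (0.390674); scaling to 100 gives 27.97 : 91.61 : 100.00 : 36.39.

27.97 : 91.61 : 100.00 : 36.39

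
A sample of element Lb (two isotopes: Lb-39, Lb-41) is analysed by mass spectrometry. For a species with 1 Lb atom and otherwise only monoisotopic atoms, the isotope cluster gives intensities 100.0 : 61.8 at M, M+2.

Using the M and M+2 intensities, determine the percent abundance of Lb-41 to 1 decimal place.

Let p = fractional abundance of Lb-39. I(M+2)/I(M) = [C(1,1)·p^0·(1−p)] / p^1 = 1·(1−p)/p = 61.8/100.0 = 0.6180
(1−p)/p = 0.6180/1 = 0.6180  ⇒  p = 1/(1 + 0.6180) = 0.6180
Lb-39: 61.8%, Lb-41: 38.2%.

38.2%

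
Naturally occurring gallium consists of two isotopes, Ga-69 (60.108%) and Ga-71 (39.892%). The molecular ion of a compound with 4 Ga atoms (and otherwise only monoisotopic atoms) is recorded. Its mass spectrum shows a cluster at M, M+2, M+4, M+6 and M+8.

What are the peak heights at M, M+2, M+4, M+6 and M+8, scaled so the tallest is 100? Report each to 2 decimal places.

37.67 : 100.00 : 99.55 : 44.05 : 7.31

Each Ga atom is independently Ga-69 (p = 0.60108) or Ga-71 (q = 0.39892); the cluster is the binomial expansion (p + q)^4.
P(M) = 0.60108^4 = 0.130536
P(M+2) = 4 × 0.60108^3 × 0.39892^1 = 0.346531
P(M+4) = 6 × 0.60108^2 × 0.39892^2 = 0.344975
P(M+6) = 4 × 0.60108^1 × 0.39892^3 = 0.152633
P(M+8) = 0.39892^4 = 0.025325
The M+2 peak is largest (0.346531); scaling to 100 gives 37.67 : 100.00 : 99.55 : 44.05 : 7.31.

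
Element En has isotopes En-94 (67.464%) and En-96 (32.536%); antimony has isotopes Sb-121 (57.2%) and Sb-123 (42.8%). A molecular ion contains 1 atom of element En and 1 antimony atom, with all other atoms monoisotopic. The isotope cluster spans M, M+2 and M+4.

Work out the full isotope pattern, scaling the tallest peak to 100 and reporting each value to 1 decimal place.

81.3 : 100.0 : 29.3

Element En pattern (n=1): 0.67464 : 0.32536
Antimony pattern (n=1): 0.5720 : 0.4280
Convolve the two distributions (both contribute in 2-u steps):
  M: 0.67464×0.5720 = 0.385894
  M+2: 0.67464×0.4280 + 0.32536×0.5720 = 0.474852
  M+4: 0.32536×0.4280 = 0.139254
Scale to base peak (0.474852) = 100: 81.3 : 100.0 : 29.3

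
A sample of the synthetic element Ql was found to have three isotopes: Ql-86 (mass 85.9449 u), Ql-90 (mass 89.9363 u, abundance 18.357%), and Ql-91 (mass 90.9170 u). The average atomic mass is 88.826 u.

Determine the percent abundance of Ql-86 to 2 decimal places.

The remaining 81.643% is split between Ql-86 (fraction x) and Ql-91 (fraction 0.81643 − x).
Substituting: 85.9449x + 90.9170(0.81643 − x) = 72.316393409
(85.9449 − 90.9170)x = -1.910972901  ⇒  x = 0.38434, y = 0.43209
Ql-86: 38.43%, Ql-91: 43.21%.

38.43%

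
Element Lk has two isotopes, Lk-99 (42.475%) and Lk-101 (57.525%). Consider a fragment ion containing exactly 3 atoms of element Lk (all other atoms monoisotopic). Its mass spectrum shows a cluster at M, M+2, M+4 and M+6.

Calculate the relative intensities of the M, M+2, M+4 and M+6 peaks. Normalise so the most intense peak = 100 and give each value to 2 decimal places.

18.17 : 73.84 : 100.00 : 45.14

The 3 Lk atoms are independent, so intensities follow the terms of (0.42475 + 0.57525)^3.
P(M) = 0.42475^3 = 0.076630
P(M+2) = 3 × 0.42475^2 × 0.57525^1 = 0.311347
P(M+4) = 3 × 0.42475^1 × 0.57525^2 = 0.421665
P(M+6) = 0.57525^3 = 0.190357
The M+4 peak is largest (0.421665); scaling to 100 gives 18.17 : 73.84 : 100.00 : 45.14.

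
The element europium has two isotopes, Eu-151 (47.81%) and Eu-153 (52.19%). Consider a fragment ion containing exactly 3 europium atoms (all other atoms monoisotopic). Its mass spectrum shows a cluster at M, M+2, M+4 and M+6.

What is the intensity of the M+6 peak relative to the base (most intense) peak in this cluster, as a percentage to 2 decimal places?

Term probabilities: M 0.1093, M+2 0.3579, M+4 0.3907, M+6 0.1422. Base peak = M+4.
P(M+4) = C(3,2) × 0.4781^1 × 0.5219^2 = 3 × 0.4781 × 0.27237961 = 0.390674 (base)
P(M+6) = C(3,3) × 0.4781^0 × 0.5219^3 = 1 × 1.0000 × 0.14215492 = 0.142155
Relative intensity = 0.142155 / 0.390674 × 100 = 36.39

36.39%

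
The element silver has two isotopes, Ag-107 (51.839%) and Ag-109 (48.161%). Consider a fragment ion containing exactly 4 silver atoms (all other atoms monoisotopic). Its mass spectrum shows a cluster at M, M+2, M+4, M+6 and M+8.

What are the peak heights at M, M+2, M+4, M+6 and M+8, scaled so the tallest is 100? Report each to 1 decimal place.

The 4 Ag atoms are independent, so intensities follow the terms of (0.51839 + 0.48161)^4.
P(M) = 0.51839^4 = 0.072215
P(M+2) = 4 × 0.51839^3 × 0.48161^1 = 0.268365
P(M+4) = 6 × 0.51839^2 × 0.48161^2 = 0.373986
P(M+6) = 4 × 0.51839^1 × 0.48161^3 = 0.231634
P(M+8) = 0.48161^4 = 0.053800
The M+4 peak is largest (0.373986); scaling to 100 gives 19.3 : 71.8 : 100.0 : 61.9 : 14.4.

19.3 : 71.8 : 100.0 : 61.9 : 14.4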